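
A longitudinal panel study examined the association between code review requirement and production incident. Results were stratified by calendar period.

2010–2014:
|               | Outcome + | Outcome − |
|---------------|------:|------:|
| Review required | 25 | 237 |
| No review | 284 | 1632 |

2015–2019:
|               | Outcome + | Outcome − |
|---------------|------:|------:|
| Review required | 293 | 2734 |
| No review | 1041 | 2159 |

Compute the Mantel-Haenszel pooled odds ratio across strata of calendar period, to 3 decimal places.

0.247

OR_MH = Σ(aᵢdᵢ/nᵢ) / Σ(bᵢcᵢ/nᵢ), where nᵢ is the stratum total.
Stratum 1 (2010–2014): n = 2178; a·d/n = 25·1632/2178 = 18.7328; b·c/n = 237·284/2178 = 30.9036
Stratum 2 (2015–2019): n = 6227; a·d/n = 293·2159/6227 = 101.5878; b·c/n = 2734·1041/6227 = 457.0570
OR_MH = (18.7328 + 101.5878) / (30.9036 + 457.0570) = 120.3205 / 487.9606 = 0.24658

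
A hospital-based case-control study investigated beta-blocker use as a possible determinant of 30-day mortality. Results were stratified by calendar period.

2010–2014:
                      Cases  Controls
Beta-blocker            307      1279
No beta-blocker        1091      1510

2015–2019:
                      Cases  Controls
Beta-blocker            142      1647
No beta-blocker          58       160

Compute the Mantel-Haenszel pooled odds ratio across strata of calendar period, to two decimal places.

0.32

OR_MH = Σ(aᵢdᵢ/nᵢ) / Σ(bᵢcᵢ/nᵢ), where nᵢ is the stratum total.
Stratum 1 (2010–2014): n = 4187; a·d/n = 307·1510/4187 = 110.7165; b·c/n = 1279·1091/4187 = 333.2670
Stratum 2 (2015–2019): n = 2007; a·d/n = 142·160/2007 = 11.3204; b·c/n = 1647·58/2007 = 47.5964
OR_MH = (110.7165 + 11.3204) / (333.2670 + 47.5964) = 122.0369 / 380.8634 = 0.32042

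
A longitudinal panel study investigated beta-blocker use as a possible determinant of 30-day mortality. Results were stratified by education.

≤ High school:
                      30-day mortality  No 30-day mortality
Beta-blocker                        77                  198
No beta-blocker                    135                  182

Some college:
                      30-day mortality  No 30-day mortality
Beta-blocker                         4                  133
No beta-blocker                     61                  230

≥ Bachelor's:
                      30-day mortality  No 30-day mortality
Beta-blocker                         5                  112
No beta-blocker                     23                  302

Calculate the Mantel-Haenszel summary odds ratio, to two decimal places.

OR_MH = Σ(aᵢdᵢ/nᵢ) / Σ(bᵢcᵢ/nᵢ), where nᵢ is the stratum total.
Stratum 1 (≤ High school): n = 592; a·d/n = 77·182/592 = 23.6723; b·c/n = 198·135/592 = 45.1520
Stratum 2 (Some college): n = 428; a·d/n = 4·230/428 = 2.1495; b·c/n = 133·61/428 = 18.9556
Stratum 3 (≥ Bachelor's): n = 442; a·d/n = 5·302/442 = 3.4163; b·c/n = 112·23/442 = 5.8281
OR_MH = (23.6723 + 2.1495 + 3.4163) / (45.1520 + 18.9556 + 5.8281) = 29.2381 / 69.9357 = 0.41807

0.42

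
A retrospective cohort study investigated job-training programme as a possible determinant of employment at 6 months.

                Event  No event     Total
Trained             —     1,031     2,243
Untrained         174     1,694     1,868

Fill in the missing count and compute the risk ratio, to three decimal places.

5.801

The missing cell is in the exposed row: 2243 − 1031 = 1212.
So a = 1212, b = 1031, c = 174, d = 1694.
RR = [a/(a+b)] / [c/(c+d)] = (1212/2243) / (174/1868) = 0.54035/0.09315 = 5.80097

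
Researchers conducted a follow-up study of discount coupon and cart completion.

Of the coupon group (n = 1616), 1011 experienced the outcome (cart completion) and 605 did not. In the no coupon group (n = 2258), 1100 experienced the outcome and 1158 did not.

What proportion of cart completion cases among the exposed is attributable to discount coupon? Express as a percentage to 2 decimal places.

From the description: a = 1011, b = 605, c = 1100, d = 1158.
Risk in exposed = 1011/1616 = 0.62562; risk in unexposed = 1100/2258 = 0.48716.
RR = 0.62562/0.48716 = 1.28422
AR% = (RR − 1)/RR × 100 = (1.28422 − 1)/1.28422 × 100 = 22.1320%

22.13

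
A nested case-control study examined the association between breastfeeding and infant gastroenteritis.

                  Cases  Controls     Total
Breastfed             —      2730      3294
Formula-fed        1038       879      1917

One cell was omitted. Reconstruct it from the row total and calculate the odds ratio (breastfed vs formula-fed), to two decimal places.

The missing cell is in the exposed row: 3294 − 2730 = 564.
So a = 564, b = 2730, c = 1038, d = 879.
OR = (a·d)/(b·c) = (564 × 879) / (2730 × 1038) = 495756 / 2833740 = 0.17495

0.17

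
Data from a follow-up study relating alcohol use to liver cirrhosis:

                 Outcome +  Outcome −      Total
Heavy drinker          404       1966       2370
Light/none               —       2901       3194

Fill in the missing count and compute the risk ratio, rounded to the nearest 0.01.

The missing cell is in the unexposed row: 3194 − 2901 = 293.
So a = 404, b = 1966, c = 293, d = 2901.
RR = [a/(a+b)] / [c/(c+d)] = (404/2370) / (293/3194) = 0.17046/0.09173 = 1.85823

1.86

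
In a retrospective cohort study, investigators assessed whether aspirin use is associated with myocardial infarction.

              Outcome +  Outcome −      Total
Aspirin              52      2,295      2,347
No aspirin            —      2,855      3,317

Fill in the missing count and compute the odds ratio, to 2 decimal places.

The missing cell is in the unexposed row: 3317 − 2855 = 462.
So a = 52, b = 2295, c = 462, d = 2855.
OR = (a·d)/(b·c) = (52 × 2855) / (2295 × 462) = 148460 / 1060290 = 0.14002

0.14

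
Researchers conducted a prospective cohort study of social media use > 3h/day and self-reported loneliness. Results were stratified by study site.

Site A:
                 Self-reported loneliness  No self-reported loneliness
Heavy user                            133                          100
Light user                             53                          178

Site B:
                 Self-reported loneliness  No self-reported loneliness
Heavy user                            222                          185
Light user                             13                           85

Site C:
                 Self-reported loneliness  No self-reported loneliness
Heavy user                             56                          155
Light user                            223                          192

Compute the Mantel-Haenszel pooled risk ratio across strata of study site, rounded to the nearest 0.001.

RR_MH = Σ(aᵢ·n₀ᵢ/nᵢ) / Σ(cᵢ·n₁ᵢ/nᵢ), with n₁ᵢ = aᵢ+bᵢ (exposed), n₀ᵢ = cᵢ+dᵢ (unexposed), nᵢ = n₁ᵢ+n₀ᵢ.
Stratum 1 (Site A): n₁ = 233, n₀ = 231, n = 464; a·n₀/n = 133·231/464 = 66.2134; c·n₁/n = 53·233/464 = 26.6142
Stratum 2 (Site B): n₁ = 407, n₀ = 98, n = 505; a·n₀/n = 222·98/505 = 43.0812; c·n₁/n = 13·407/505 = 10.4772
Stratum 3 (Site C): n₁ = 211, n₀ = 415, n = 626; a·n₀/n = 56·415/626 = 37.1246; c·n₁/n = 223·211/626 = 75.1645
RR_MH = (66.2134 + 43.0812 + 37.1246) / (26.6142 + 10.4772 + 75.1645) = 146.4192 / 112.2560 = 1.30433

1.304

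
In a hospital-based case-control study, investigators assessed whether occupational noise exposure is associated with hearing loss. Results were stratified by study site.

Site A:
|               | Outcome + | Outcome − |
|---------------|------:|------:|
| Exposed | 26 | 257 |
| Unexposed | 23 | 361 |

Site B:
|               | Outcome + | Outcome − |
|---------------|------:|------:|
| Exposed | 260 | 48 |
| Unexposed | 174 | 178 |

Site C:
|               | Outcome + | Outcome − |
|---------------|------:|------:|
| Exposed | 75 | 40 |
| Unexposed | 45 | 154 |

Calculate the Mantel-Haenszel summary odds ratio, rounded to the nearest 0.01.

OR_MH = Σ(aᵢdᵢ/nᵢ) / Σ(bᵢcᵢ/nᵢ), where nᵢ is the stratum total.
Stratum 1 (Site A): n = 667; a·d/n = 26·361/667 = 14.0720; b·c/n = 257·23/667 = 8.8621
Stratum 2 (Site B): n = 660; a·d/n = 260·178/660 = 70.1212; b·c/n = 48·174/660 = 12.6545
Stratum 3 (Site C): n = 314; a·d/n = 75·154/314 = 36.7834; b·c/n = 40·45/314 = 5.7325
OR_MH = (14.0720 + 70.1212 + 36.7834) / (8.8621 + 12.6545 + 5.7325) = 120.9766 / 27.2491 = 4.43966

4.44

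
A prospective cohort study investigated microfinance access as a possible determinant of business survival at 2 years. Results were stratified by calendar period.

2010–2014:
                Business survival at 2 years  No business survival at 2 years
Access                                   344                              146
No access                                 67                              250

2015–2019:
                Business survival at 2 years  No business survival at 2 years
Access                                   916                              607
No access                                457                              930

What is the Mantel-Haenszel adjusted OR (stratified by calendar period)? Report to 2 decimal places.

OR_MH = Σ(aᵢdᵢ/nᵢ) / Σ(bᵢcᵢ/nᵢ), where nᵢ is the stratum total.
Stratum 1 (2010–2014): n = 807; a·d/n = 344·250/807 = 106.5675; b·c/n = 146·67/807 = 12.1214
Stratum 2 (2015–2019): n = 2910; a·d/n = 916·930/2910 = 292.7423; b·c/n = 607·457/2910 = 95.3261
OR_MH = (106.5675 + 292.7423) / (12.1214 + 95.3261) = 399.3098 / 107.4476 = 3.71632

3.72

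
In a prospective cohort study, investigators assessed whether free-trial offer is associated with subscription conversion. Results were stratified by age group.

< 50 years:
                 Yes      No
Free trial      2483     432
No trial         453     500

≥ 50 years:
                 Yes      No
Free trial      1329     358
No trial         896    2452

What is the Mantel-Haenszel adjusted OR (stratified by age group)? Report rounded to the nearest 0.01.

8.47

OR_MH = Σ(aᵢdᵢ/nᵢ) / Σ(bᵢcᵢ/nᵢ), where nᵢ is the stratum total.
Stratum 1 (< 50 years): n = 3868; a·d/n = 2483·500/3868 = 320.9669; b·c/n = 432·453/3868 = 50.5936
Stratum 2 (≥ 50 years): n = 5035; a·d/n = 1329·2452/5035 = 647.2111; b·c/n = 358·896/5035 = 63.7076
OR_MH = (320.9669 + 647.2111) / (50.5936 + 63.7076) = 968.1780 / 114.3012 = 8.47041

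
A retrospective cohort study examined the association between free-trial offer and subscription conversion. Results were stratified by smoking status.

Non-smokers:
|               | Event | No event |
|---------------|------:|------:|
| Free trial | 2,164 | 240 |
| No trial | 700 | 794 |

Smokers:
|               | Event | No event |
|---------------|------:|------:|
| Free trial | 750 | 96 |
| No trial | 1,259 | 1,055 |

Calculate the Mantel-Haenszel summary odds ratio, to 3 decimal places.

OR_MH = Σ(aᵢdᵢ/nᵢ) / Σ(bᵢcᵢ/nᵢ), where nᵢ is the stratum total.
Stratum 1 (Non-smokers): n = 3898; a·d/n = 2164·794/3898 = 440.7943; b·c/n = 240·700/3898 = 43.0990
Stratum 2 (Smokers): n = 3160; a·d/n = 750·1055/3160 = 250.3956; b·c/n = 96·1259/3160 = 38.2481
OR_MH = (440.7943 + 250.3956) / (43.0990 + 38.2481) = 691.1898 / 81.3471 = 8.49679

8.497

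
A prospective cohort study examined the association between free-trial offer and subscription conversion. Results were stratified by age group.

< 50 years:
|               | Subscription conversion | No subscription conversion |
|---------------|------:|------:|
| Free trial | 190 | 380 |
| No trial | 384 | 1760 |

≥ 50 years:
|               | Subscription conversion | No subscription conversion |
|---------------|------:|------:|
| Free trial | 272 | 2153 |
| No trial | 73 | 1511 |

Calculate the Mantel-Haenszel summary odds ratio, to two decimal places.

2.43

OR_MH = Σ(aᵢdᵢ/nᵢ) / Σ(bᵢcᵢ/nᵢ), where nᵢ is the stratum total.
Stratum 1 (< 50 years): n = 2714; a·d/n = 190·1760/2714 = 123.2130; b·c/n = 380·384/2714 = 53.7657
Stratum 2 (≥ 50 years): n = 4009; a·d/n = 272·1511/4009 = 102.5173; b·c/n = 2153·73/4009 = 39.2040
OR_MH = (123.2130 + 102.5173) / (53.7657 + 39.2040) = 225.7303 / 92.9697 = 2.42800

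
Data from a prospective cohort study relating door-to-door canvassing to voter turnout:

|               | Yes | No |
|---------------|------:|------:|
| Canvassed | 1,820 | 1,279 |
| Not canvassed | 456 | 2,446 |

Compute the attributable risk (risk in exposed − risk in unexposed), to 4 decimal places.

Cells: a = 1820, b = 1279, c = 456, d = 2446.
Risk in exposed = 1820/3099 = 0.587286; risk in unexposed = 456/2902 = 0.157133.
Risk difference = 0.587286 − 0.157133 = 0.430153

0.4302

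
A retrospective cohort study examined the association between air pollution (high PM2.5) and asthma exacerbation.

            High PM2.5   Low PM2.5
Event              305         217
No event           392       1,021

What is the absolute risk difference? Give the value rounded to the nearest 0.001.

Reading the table with exposure as columns: a = 305 (High PM2.5, case), b = 392 (High PM2.5, non-case), c = 217 (Low PM2.5, case), d = 1021.
Risk in exposed = 305/697 = 0.437590; risk in unexposed = 217/1238 = 0.175283.
Risk difference = 0.437590 − 0.175283 = 0.262307

0.262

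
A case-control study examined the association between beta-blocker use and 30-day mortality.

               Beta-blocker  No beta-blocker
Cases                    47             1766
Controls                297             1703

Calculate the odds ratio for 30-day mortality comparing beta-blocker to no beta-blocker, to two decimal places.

Reading the table with exposure as columns: a = 47 (Beta-blocker, case), b = 297 (Beta-blocker, non-case), c = 1766 (No beta-blocker, case), d = 1703.
OR = (a·d)/(b·c) = (47 × 1703) / (297 × 1766) = 80041 / 524502 = 0.15260
Exposure is associated with lower odds of 30-day mortality (OR = 0.15 < 1).

0.15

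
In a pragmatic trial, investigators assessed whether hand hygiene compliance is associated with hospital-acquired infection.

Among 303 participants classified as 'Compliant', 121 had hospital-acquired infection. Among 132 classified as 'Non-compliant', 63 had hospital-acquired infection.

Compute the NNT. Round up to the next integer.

13

Risk in treated group = 121/303 = 0.39934; risk in control = 63/132 = 0.47727.
Absolute risk reduction = 0.47727 − 0.39934 = 0.07793
NNT = 1 / ARR = 1 / 0.07793 = 12.832 → round up → 13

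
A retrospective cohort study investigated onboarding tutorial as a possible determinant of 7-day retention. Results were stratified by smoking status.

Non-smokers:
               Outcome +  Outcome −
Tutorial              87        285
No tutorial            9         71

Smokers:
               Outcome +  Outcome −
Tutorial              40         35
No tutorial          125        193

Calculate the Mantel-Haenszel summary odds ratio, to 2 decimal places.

OR_MH = Σ(aᵢdᵢ/nᵢ) / Σ(bᵢcᵢ/nᵢ), where nᵢ is the stratum total.
Stratum 1 (Non-smokers): n = 452; a·d/n = 87·71/452 = 13.6659; b·c/n = 285·9/452 = 5.6748
Stratum 2 (Smokers): n = 393; a·d/n = 40·193/393 = 19.6438; b·c/n = 35·125/393 = 11.1323
OR_MH = (13.6659 + 19.6438) / (5.6748 + 11.1323) = 33.3097 / 16.8071 = 1.98188

1.98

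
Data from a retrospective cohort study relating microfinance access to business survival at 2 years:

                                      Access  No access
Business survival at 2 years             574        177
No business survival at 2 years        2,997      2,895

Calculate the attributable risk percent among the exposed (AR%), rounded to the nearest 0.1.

64.2

Reading the table with exposure as columns: a = 574 (Access, case), b = 2997 (Access, non-case), c = 177 (No access, case), d = 2895.
Risk in exposed = 574/3571 = 0.16074; risk in unexposed = 177/3072 = 0.05762.
RR = 0.16074/0.05762 = 2.78978
AR% = (RR − 1)/RR × 100 = (2.78978 − 1)/2.78978 × 100 = 64.1549%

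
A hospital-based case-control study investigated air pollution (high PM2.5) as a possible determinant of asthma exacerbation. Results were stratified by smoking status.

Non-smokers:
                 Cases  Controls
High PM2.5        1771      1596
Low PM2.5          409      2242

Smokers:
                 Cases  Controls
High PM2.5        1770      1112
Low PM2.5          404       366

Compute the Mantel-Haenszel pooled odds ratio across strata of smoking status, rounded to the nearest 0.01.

OR_MH = Σ(aᵢdᵢ/nᵢ) / Σ(bᵢcᵢ/nᵢ), where nᵢ is the stratum total.
Stratum 1 (Non-smokers): n = 6018; a·d/n = 1771·2242/6018 = 659.7843; b·c/n = 1596·409/6018 = 108.4686
Stratum 2 (Smokers): n = 3652; a·d/n = 1770·366/3652 = 177.3877; b·c/n = 1112·404/3652 = 123.0142
OR_MH = (659.7843 + 177.3877) / (108.4686 + 123.0142) = 837.1720 / 231.4828 = 3.61656

3.62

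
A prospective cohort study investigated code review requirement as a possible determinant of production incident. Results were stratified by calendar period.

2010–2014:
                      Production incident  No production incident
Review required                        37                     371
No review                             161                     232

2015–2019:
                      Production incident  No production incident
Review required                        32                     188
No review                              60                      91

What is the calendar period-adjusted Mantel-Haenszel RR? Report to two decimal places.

RR_MH = Σ(aᵢ·n₀ᵢ/nᵢ) / Σ(cᵢ·n₁ᵢ/nᵢ), with n₁ᵢ = aᵢ+bᵢ (exposed), n₀ᵢ = cᵢ+dᵢ (unexposed), nᵢ = n₁ᵢ+n₀ᵢ.
Stratum 1 (2010–2014): n₁ = 408, n₀ = 393, n = 801; a·n₀/n = 37·393/801 = 18.1536; c·n₁/n = 161·408/801 = 82.0075
Stratum 2 (2015–2019): n₁ = 220, n₀ = 151, n = 371; a·n₀/n = 32·151/371 = 13.0243; c·n₁/n = 60·220/371 = 35.5795
RR_MH = (18.1536 + 13.0243) / (82.0075 + 35.5795) = 31.1778 / 117.5870 = 0.26515

0.27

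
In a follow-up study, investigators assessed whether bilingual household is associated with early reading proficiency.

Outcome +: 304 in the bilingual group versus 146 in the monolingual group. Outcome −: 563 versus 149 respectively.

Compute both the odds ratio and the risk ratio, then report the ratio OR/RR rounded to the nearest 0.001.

From the description: a = 304, b = 563, c = 146, d = 149.
OR = (304·149)/(563·146) = 45296/82198 = 0.55106
Risk in exposed = 304/867 = 0.35063; risk in unexposed = 146/295 = 0.49492; RR = 0.70847
OR/RR = 0.55106 / 0.70847 = 0.77781
The outcome is not rare, so the OR lies further from 1 than the RR.

0.778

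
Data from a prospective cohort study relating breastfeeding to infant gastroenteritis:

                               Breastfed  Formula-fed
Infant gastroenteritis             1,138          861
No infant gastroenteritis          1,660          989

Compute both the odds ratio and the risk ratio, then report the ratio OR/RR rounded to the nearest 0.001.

0.901

Reading the table with exposure as columns: a = 1138 (Breastfed, case), b = 1660 (Breastfed, non-case), c = 861 (Formula-fed, case), d = 989.
OR = (1138·989)/(1660·861) = 1125482/1429260 = 0.78746
Risk in exposed = 1138/2798 = 0.40672; risk in unexposed = 861/1850 = 0.46541; RR = 0.87390
OR/RR = 0.78746 / 0.87390 = 0.90108
The outcome is not rare, so the OR lies further from 1 than the RR.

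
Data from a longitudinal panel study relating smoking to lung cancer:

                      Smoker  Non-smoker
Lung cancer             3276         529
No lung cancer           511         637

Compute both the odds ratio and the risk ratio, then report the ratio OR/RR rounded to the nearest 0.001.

4.049

Reading the table with exposure as columns: a = 3276 (Smoker, case), b = 511 (Smoker, non-case), c = 529 (Non-smoker, case), d = 637.
OR = (3276·637)/(511·529) = 2086812/270319 = 7.71981
Risk in exposed = 3276/3787 = 0.86506; risk in unexposed = 529/1166 = 0.45369; RR = 1.90674
OR/RR = 7.71981 / 1.90674 = 4.04870
The outcome is not rare, so the OR lies further from 1 than the RR.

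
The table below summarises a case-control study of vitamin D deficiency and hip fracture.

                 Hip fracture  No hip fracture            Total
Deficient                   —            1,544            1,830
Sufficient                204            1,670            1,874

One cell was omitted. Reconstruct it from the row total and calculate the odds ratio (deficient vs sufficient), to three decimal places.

The missing cell is in the exposed row: 1830 − 1544 = 286.
So a = 286, b = 1544, c = 204, d = 1670.
OR = (a·d)/(b·c) = (286 × 1670) / (1544 × 204) = 477620 / 314976 = 1.51637

1.516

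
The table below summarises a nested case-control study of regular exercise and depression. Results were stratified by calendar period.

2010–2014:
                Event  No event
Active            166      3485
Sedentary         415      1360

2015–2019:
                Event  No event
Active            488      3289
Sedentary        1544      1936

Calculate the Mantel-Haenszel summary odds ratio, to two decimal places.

0.18

OR_MH = Σ(aᵢdᵢ/nᵢ) / Σ(bᵢcᵢ/nᵢ), where nᵢ is the stratum total.
Stratum 1 (2010–2014): n = 5426; a·d/n = 166·1360/5426 = 41.6071; b·c/n = 3485·415/5426 = 266.5453
Stratum 2 (2015–2019): n = 7257; a·d/n = 488·1936/7257 = 130.1871; b·c/n = 3289·1544/7257 = 699.7679
OR_MH = (41.6071 + 130.1871) / (266.5453 + 699.7679) = 171.7942 / 966.3133 = 0.17778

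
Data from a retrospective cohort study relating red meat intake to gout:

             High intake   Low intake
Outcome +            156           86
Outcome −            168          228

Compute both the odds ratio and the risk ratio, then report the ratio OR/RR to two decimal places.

Reading the table with exposure as columns: a = 156 (High intake, case), b = 168 (High intake, non-case), c = 86 (Low intake, case), d = 228.
OR = (156·228)/(168·86) = 35568/14448 = 2.46179
Risk in exposed = 156/324 = 0.48148; risk in unexposed = 86/314 = 0.27389; RR = 1.75797
OR/RR = 2.46179 / 1.75797 = 1.40036
The outcome is not rare, so the OR lies further from 1 than the RR.

1.40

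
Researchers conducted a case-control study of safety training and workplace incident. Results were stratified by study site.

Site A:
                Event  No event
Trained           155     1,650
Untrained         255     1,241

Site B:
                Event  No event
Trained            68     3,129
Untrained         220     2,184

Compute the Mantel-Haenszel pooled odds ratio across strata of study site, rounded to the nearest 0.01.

0.34

OR_MH = Σ(aᵢdᵢ/nᵢ) / Σ(bᵢcᵢ/nᵢ), where nᵢ is the stratum total.
Stratum 1 (Site A): n = 3301; a·d/n = 155·1241/3301 = 58.2717; b·c/n = 1650·255/3301 = 127.4614
Stratum 2 (Site B): n = 5601; a·d/n = 68·2184/5601 = 26.5153; b·c/n = 3129·220/5601 = 122.9031
OR_MH = (58.2717 + 26.5153) / (127.4614 + 122.9031) = 84.7870 / 250.3644 = 0.33865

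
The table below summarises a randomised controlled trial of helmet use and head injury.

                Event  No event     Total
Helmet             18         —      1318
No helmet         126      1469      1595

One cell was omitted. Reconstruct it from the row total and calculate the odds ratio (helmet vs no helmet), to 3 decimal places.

The missing cell is in the exposed row: 1318 − 18 = 1300.
So a = 18, b = 1300, c = 126, d = 1469.
OR = (a·d)/(b·c) = (18 × 1469) / (1300 × 126) = 26442 / 163800 = 0.16143

0.161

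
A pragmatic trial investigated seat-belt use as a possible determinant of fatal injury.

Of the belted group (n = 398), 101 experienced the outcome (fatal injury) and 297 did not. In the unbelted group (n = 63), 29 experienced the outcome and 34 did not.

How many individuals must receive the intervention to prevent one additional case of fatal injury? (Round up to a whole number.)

5

Risk in treated group = 101/398 = 0.25377; risk in control = 29/63 = 0.46032.
Absolute risk reduction = 0.46032 − 0.25377 = 0.20655
NNT = 1 / ARR = 1 / 0.20655 = 4.841 → round up → 5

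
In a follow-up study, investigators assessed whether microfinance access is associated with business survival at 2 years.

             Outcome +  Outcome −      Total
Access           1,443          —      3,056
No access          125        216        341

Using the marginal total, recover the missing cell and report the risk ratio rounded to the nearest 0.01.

The missing cell is in the exposed row: 3056 − 1443 = 1613.
So a = 1443, b = 1613, c = 125, d = 216.
RR = [a/(a+b)] / [c/(c+d)] = (1443/3056) / (125/341) = 0.47219/0.36657 = 1.28812

1.29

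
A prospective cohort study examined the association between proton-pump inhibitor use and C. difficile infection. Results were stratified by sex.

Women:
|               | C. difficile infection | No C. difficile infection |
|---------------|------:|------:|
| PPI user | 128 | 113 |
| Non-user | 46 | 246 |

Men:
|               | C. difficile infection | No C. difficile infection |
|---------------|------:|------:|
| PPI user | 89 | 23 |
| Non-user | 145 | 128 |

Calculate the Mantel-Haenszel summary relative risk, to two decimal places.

RR_MH = Σ(aᵢ·n₀ᵢ/nᵢ) / Σ(cᵢ·n₁ᵢ/nᵢ), with n₁ᵢ = aᵢ+bᵢ (exposed), n₀ᵢ = cᵢ+dᵢ (unexposed), nᵢ = n₁ᵢ+n₀ᵢ.
Stratum 1 (Women): n₁ = 241, n₀ = 292, n = 533; a·n₀/n = 128·292/533 = 70.1238; c·n₁/n = 46·241/533 = 20.7992
Stratum 2 (Men): n₁ = 112, n₀ = 273, n = 385; a·n₀/n = 89·273/385 = 63.1091; c·n₁/n = 145·112/385 = 42.1818
RR_MH = (70.1238 + 63.1091) / (20.7992 + 42.1818) = 133.2329 / 62.9811 = 2.11544

2.12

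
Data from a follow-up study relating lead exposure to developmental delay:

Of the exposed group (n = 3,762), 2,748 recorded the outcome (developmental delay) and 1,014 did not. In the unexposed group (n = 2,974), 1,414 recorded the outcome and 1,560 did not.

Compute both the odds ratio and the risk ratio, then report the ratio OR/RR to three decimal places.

1.946

From the description: a = 2748, b = 1014, c = 1414, d = 1560.
OR = (2748·1560)/(1014·1414) = 4286880/1433796 = 2.98988
Risk in exposed = 2748/3762 = 0.73046; risk in unexposed = 1414/2974 = 0.47545; RR = 1.53635
OR/RR = 2.98988 / 1.53635 = 1.94610
The outcome is not rare, so the OR lies further from 1 than the RR.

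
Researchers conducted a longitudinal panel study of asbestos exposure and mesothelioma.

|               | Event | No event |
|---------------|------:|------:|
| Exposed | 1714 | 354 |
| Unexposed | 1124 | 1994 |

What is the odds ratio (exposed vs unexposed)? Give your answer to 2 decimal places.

Cells: a = 1714, b = 354, c = 1124, d = 1994.
OR = (a·d)/(b·c) = (1714 × 1994) / (354 × 1124) = 3417716 / 397896 = 8.58947
The odds of mesothelioma are about 8.59 times as high in the exposed group.

8.59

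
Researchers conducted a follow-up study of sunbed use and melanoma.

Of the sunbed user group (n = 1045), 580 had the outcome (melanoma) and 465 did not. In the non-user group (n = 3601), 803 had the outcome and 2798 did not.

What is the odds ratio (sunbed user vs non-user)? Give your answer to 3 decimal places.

From the description: a = 580, b = 465, c = 803, d = 2798.
OR = (a·d)/(b·c) = (580 × 2798) / (465 × 803) = 1622840 / 373395 = 4.34617
The odds of melanoma are about 4.35 times as high in the sunbed user group.

4.346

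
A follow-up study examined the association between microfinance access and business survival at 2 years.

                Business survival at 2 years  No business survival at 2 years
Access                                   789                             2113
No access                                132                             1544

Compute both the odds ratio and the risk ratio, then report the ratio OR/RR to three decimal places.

1.265

Cells: a = 789, b = 2113, c = 132, d = 1544.
OR = (789·1544)/(2113·132) = 1218216/278916 = 4.36768
Risk in exposed = 789/2902 = 0.27188; risk in unexposed = 132/1676 = 0.07876; RR = 3.45207
OR/RR = 4.36768 / 3.45207 = 1.26523
The outcome is not rare, so the OR lies further from 1 than the RR.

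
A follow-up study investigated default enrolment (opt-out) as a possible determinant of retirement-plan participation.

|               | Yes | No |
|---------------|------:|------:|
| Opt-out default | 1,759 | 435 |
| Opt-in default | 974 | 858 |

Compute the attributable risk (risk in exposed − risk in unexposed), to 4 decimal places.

Cells: a = 1759, b = 435, c = 974, d = 858.
Risk in exposed = 1759/2194 = 0.801732; risk in unexposed = 974/1832 = 0.531659.
Risk difference = 0.801732 − 0.531659 = 0.270073

0.2701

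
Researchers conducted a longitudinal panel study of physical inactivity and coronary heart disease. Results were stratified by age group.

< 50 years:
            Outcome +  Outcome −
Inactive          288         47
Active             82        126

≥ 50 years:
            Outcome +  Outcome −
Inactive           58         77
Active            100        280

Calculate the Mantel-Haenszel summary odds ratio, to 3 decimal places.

OR_MH = Σ(aᵢdᵢ/nᵢ) / Σ(bᵢcᵢ/nᵢ), where nᵢ is the stratum total.
Stratum 1 (< 50 years): n = 543; a·d/n = 288·126/543 = 66.8287; b·c/n = 47·82/543 = 7.0976
Stratum 2 (≥ 50 years): n = 515; a·d/n = 58·280/515 = 31.5340; b·c/n = 77·100/515 = 14.9515
OR_MH = (66.8287 + 31.5340) / (7.0976 + 14.9515) = 98.3627 / 22.0491 = 4.46108

4.461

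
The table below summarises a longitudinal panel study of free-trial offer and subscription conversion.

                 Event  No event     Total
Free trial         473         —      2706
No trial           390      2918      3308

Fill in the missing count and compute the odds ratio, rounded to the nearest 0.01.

The missing cell is in the exposed row: 2706 − 473 = 2233.
So a = 473, b = 2233, c = 390, d = 2918.
OR = (a·d)/(b·c) = (473 × 2918) / (2233 × 390) = 1380214 / 870870 = 1.58487

1.58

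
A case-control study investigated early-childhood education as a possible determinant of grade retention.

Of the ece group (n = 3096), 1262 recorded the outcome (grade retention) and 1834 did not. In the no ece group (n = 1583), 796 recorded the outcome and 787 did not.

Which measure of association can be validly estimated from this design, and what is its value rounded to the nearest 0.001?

From the description: a = 1262, b = 1834, c = 796, d = 787.
This is a case-control study: participants were sampled on outcome status, so risks in the source population cannot be estimated directly — relative risk is not valid here. The odds ratio is the appropriate measure.
OR = (a·d)/(b·c) = (1262 × 787) / (1834 × 796) = 993194 / 1459864 = 0.68033

0.680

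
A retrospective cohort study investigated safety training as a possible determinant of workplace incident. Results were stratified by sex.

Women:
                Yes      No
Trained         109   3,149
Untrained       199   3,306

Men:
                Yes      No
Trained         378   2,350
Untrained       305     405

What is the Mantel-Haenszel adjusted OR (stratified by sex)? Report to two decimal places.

0.32

OR_MH = Σ(aᵢdᵢ/nᵢ) / Σ(bᵢcᵢ/nᵢ), where nᵢ is the stratum total.
Stratum 1 (Women): n = 6763; a·d/n = 109·3306/6763 = 53.2832; b·c/n = 3149·199/6763 = 92.6587
Stratum 2 (Men): n = 3438; a·d/n = 378·405/3438 = 44.5288; b·c/n = 2350·305/3438 = 208.4788
OR_MH = (53.2832 + 44.5288) / (92.6587 + 208.4788) = 97.8120 / 301.1375 = 0.32481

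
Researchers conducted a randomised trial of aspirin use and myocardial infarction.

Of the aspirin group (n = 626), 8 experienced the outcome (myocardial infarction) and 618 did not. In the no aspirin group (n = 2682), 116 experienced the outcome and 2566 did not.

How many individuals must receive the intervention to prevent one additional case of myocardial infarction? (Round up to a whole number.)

33

Risk in treated group = 8/626 = 0.01278; risk in control = 116/2682 = 0.04325.
Absolute risk reduction = 0.04325 − 0.01278 = 0.03047
NNT = 1 / ARR = 1 / 0.03047 = 32.817 → round up → 33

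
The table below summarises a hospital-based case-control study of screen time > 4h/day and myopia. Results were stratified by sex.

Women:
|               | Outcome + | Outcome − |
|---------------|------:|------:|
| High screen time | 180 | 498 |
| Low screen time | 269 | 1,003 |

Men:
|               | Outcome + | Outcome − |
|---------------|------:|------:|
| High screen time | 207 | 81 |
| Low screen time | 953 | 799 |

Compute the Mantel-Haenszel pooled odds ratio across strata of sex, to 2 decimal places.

OR_MH = Σ(aᵢdᵢ/nᵢ) / Σ(bᵢcᵢ/nᵢ), where nᵢ is the stratum total.
Stratum 1 (Women): n = 1950; a·d/n = 180·1003/1950 = 92.5846; b·c/n = 498·269/1950 = 68.6985
Stratum 2 (Men): n = 2040; a·d/n = 207·799/2040 = 81.0750; b·c/n = 81·953/2040 = 37.8397
OR_MH = (92.5846 + 81.0750) / (68.6985 + 37.8397) = 173.6596 / 106.5382 = 1.63002

1.63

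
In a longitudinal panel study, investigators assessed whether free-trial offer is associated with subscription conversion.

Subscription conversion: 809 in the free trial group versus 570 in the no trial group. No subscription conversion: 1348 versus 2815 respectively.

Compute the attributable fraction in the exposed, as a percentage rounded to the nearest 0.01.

From the description: a = 809, b = 1348, c = 570, d = 2815.
Risk in exposed = 809/2157 = 0.37506; risk in unexposed = 570/3385 = 0.16839.
RR = 0.37506/0.16839 = 2.22732
AR% = (RR − 1)/RR × 100 = (2.22732 − 1)/2.22732 × 100 = 55.1030%

55.10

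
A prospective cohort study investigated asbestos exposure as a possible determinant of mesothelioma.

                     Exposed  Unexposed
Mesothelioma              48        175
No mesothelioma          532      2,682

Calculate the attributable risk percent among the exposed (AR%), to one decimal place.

26.0

Reading the table with exposure as columns: a = 48 (Exposed, case), b = 532 (Exposed, non-case), c = 175 (Unexposed, case), d = 2682.
Risk in exposed = 48/580 = 0.08276; risk in unexposed = 175/2857 = 0.06125.
RR = 0.08276/0.06125 = 1.35109
AR% = (RR − 1)/RR × 100 = (1.35109 − 1)/1.35109 × 100 = 25.9859%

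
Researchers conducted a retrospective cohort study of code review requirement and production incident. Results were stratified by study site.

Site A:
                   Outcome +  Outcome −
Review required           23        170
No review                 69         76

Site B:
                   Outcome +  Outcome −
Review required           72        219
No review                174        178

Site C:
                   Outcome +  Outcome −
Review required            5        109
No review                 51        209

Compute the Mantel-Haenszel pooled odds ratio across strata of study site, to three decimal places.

OR_MH = Σ(aᵢdᵢ/nᵢ) / Σ(bᵢcᵢ/nᵢ), where nᵢ is the stratum total.
Stratum 1 (Site A): n = 338; a·d/n = 23·76/338 = 5.1716; b·c/n = 170·69/338 = 34.7041
Stratum 2 (Site B): n = 643; a·d/n = 72·178/643 = 19.9316; b·c/n = 219·174/643 = 59.2628
Stratum 3 (Site C): n = 374; a·d/n = 5·209/374 = 2.7941; b·c/n = 109·51/374 = 14.8636
OR_MH = (5.1716 + 19.9316 + 2.7941) / (34.7041 + 59.2628 + 14.8636) = 27.8973 / 108.8306 = 0.25634

0.256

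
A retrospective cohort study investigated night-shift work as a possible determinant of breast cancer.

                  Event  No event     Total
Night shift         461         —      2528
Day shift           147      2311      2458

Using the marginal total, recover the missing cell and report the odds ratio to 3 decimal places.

3.506

The missing cell is in the exposed row: 2528 − 461 = 2067.
So a = 461, b = 2067, c = 147, d = 2311.
OR = (a·d)/(b·c) = (461 × 2311) / (2067 × 147) = 1065371 / 303849 = 3.50625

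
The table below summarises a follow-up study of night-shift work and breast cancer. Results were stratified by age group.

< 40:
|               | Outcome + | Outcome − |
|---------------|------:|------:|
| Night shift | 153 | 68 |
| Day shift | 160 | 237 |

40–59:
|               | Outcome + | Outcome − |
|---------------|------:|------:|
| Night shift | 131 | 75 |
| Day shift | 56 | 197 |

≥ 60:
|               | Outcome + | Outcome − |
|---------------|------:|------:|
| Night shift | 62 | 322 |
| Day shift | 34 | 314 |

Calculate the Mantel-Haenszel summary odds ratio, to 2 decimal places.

OR_MH = Σ(aᵢdᵢ/nᵢ) / Σ(bᵢcᵢ/nᵢ), where nᵢ is the stratum total.
Stratum 1 (< 40): n = 618; a·d/n = 153·237/618 = 58.6748; b·c/n = 68·160/618 = 17.6052
Stratum 2 (40–59): n = 459; a·d/n = 131·197/459 = 56.2244; b·c/n = 75·56/459 = 9.1503
Stratum 3 (≥ 60): n = 732; a·d/n = 62·314/732 = 26.5956; b·c/n = 322·34/732 = 14.9563
OR_MH = (58.6748 + 56.2244 + 26.5956) / (17.6052 + 9.1503 + 14.9563) = 141.4948 / 41.7118 = 3.39220

3.39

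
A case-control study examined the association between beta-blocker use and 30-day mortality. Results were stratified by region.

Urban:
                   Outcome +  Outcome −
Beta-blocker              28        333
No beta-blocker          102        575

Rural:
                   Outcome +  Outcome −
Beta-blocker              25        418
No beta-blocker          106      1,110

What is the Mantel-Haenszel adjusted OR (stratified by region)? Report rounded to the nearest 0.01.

OR_MH = Σ(aᵢdᵢ/nᵢ) / Σ(bᵢcᵢ/nᵢ), where nᵢ is the stratum total.
Stratum 1 (Urban): n = 1038; a·d/n = 28·575/1038 = 15.5106; b·c/n = 333·102/1038 = 32.7225
Stratum 2 (Rural): n = 1659; a·d/n = 25·1110/1659 = 16.7269; b·c/n = 418·106/1659 = 26.7077
OR_MH = (15.5106 + 16.7269) / (32.7225 + 26.7077) = 32.2375 / 59.4302 = 0.54244

0.54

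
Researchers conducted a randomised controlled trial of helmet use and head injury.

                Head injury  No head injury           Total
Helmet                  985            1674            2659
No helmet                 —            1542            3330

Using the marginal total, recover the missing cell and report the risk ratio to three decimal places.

The missing cell is in the unexposed row: 3330 − 1542 = 1788.
So a = 985, b = 1674, c = 1788, d = 1542.
RR = [a/(a+b)] / [c/(c+d)] = (985/2659) / (1788/3330) = 0.37044/0.53694 = 0.68991

0.690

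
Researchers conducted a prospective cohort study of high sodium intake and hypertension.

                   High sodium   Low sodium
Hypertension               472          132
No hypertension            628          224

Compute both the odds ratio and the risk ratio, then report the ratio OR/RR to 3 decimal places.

1.102

Reading the table with exposure as columns: a = 472 (High sodium, case), b = 628 (High sodium, non-case), c = 132 (Low sodium, case), d = 224.
OR = (472·224)/(628·132) = 105728/82896 = 1.27543
Risk in exposed = 472/1100 = 0.42909; risk in unexposed = 132/356 = 0.37079; RR = 1.15725
OR/RR = 1.27543 / 1.15725 = 1.10213
The outcome is not rare, so the OR lies further from 1 than the RR.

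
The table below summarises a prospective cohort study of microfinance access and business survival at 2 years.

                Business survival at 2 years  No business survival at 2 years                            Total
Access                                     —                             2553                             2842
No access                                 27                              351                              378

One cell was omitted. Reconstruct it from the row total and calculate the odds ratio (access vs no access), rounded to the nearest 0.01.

1.47

The missing cell is in the exposed row: 2842 − 2553 = 289.
So a = 289, b = 2553, c = 27, d = 351.
OR = (a·d)/(b·c) = (289 × 351) / (2553 × 27) = 101439 / 68931 = 1.47160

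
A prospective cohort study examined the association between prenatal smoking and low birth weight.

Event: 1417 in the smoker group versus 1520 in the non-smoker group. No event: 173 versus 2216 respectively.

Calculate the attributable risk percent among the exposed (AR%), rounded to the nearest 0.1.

From the description: a = 1417, b = 173, c = 1520, d = 2216.
Risk in exposed = 1417/1590 = 0.89119; risk in unexposed = 1520/3736 = 0.40685.
RR = 0.89119/0.40685 = 2.19046
AR% = (RR − 1)/RR × 100 = (2.19046 − 1)/2.19046 × 100 = 54.3476%

54.3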